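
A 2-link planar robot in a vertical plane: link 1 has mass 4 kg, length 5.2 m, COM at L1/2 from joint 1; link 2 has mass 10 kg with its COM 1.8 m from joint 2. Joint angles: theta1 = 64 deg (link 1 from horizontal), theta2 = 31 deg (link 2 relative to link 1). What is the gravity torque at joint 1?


Horizontal distance from joint 1 to link-1 COM:
  x_c1 = (L1/2)*cos(t1) = 2.6 * 0.4384 = 1.1398 m
Horizontal distance from joint 1 to link-2 COM:
  x_c2 = L1*cos(t1) + Lc2*cos(t1+t2)
       = 5.2*0.4384 + 1.8*-0.0872 = 2.1226 m
tau1 = m1*g*x_c1 + m2*g*x_c2
     = 4*9.81*1.1398 + 10*9.81*2.1226
     = 44.7244 + 208.2319
     = 252.9563 Nm


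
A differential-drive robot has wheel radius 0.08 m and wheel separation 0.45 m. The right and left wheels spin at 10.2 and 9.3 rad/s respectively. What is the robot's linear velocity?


vR = r*wR = 0.08*10.2 = 0.816 m/s
vL = r*wL = 0.08*9.3 = 0.744 m/s
v = (vR+vL)/2 = 0.78 m/s
omega = (vR-vL)/L = 0.16 rad/s
linear velocity = 0.78 m/s


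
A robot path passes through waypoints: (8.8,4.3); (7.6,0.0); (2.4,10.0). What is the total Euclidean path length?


Segment lengths:
  seg1 = sqrt((-1.2)^2 + (-4.3)^2) = 4.4643
  seg2 = sqrt((-5.2)^2 + (10.0)^2) = 11.2712
Total = 15.7355


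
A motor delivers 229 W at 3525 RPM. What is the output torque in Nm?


omega = 3525 * 2*pi/60 = 369.1371 rad/s
tau = P / omega = 229 / 369.1371
= 0.6204 Nm


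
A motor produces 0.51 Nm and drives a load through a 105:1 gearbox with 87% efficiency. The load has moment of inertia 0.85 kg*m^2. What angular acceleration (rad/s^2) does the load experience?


tau_out = tau_motor * N * eta
= 0.51 * 105 * 0.87 = 46.5885 Nm
alpha = tau_out / I = 46.5885 / 0.85
= 54.81 rad/s^2


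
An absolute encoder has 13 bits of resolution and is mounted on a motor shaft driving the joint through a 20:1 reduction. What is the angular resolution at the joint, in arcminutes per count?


counts = 2^13 = 8192
effective counts at joint = 8192 * 20 = 163840
resolution = 360*60 / 163840
= 0.1318 arcmin/count


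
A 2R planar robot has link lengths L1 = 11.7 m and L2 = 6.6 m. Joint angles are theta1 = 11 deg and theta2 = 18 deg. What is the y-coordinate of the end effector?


Convert angles to radians: theta1 = 0.192, theta2 = 0.3142
y = L1*sin(theta1) + L2*sin(theta1+theta2)
y = 2.2325 + 3.1997
y = 5.4322


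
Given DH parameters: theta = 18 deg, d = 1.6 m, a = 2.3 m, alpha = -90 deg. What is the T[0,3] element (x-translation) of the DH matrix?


T[0,3] = a * cos(theta)
= 2.3 * cos(18 deg)
= 2.3 * 0.9511
= 2.1874


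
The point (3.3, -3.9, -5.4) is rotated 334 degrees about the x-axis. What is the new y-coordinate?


Rotation about x-axis: y' = y*cos(theta) - z*sin(theta)
= -3.9 * 0.8988 - -5.4 * -0.4384
= -5.8725


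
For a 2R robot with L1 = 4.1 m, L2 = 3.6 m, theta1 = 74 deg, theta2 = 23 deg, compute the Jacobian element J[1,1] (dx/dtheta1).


J[1,1] = -L1*sin(t1) - L2*sin(t1+t2)
= -4.1*sin(74) - 3.6*sin(97)
= -7.5143


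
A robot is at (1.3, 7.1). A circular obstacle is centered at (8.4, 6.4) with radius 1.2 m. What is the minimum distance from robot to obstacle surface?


center_dist = sqrt((1.3-8.4)^2 + (7.1-6.4)^2)
= sqrt(50.41 + 0.49)
= 7.1344
min_dist = center_dist - radius = 7.1344 - 1.2 = 5.9344 m


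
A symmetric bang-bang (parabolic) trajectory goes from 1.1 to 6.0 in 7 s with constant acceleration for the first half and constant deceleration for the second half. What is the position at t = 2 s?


Symmetric rest-to-rest: each phase covers (pf-p0)/2 in time T/2. 0.5*a*(T/2)^2 = (pf-p0)/2 => a = 4*(pf-p0)/T^2
a = 4*(6.0-1.1)/7^2 = 0.4
t = 2 is in the acceleration phase (t <= T/2).
p = p0 + 0.5*a*t^2 = 1.1 + 0.5*0.4*2^2
= 1.9


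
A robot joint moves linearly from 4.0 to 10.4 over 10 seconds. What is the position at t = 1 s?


s = t/T = 1/10 = 0.1
p(t) = p0 + (pf-p0)*s
= 4.0 + (10.4 - 4.0) * 0.1
= 4.64


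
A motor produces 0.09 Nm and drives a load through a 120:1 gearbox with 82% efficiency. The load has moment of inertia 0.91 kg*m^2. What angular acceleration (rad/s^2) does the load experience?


tau_out = tau_motor * N * eta
= 0.09 * 120 * 0.82 = 8.856 Nm
alpha = tau_out / I = 8.856 / 0.91
= 9.7319 rad/s^2


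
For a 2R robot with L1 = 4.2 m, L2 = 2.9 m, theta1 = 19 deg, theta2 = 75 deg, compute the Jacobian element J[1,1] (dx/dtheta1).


J[1,1] = -L1*sin(t1) - L2*sin(t1+t2)
= -4.2*sin(19) - 2.9*sin(94)
= -4.2603


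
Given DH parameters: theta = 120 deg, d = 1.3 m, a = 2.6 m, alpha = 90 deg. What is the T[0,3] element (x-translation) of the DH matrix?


T[0,3] = a * cos(theta)
= 2.6 * cos(120 deg)
= 2.6 * -0.5
= -1.3


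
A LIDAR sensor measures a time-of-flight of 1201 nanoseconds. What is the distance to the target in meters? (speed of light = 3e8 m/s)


tof = 1201 ns = 1.201e-06 s
dist = c * tof / 2
= 3e8 * 1.201e-06 / 2
= 180.15 m


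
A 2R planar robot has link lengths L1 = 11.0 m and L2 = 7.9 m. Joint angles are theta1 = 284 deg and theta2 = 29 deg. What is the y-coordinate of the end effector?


Convert angles to radians: theta1 = 4.9567, theta2 = 0.5061
y = L1*sin(theta1) + L2*sin(theta1+theta2)
y = -10.6733 + -5.7777
y = -16.4509


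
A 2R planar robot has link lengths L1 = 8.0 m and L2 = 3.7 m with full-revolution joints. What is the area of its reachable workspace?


r_max = L1 + L2 = 11.7 m
r_min = |L1 - L2| = 4.3 m
Area = pi*(r_max^2 - r_min^2)
= pi*(136.89 - 18.49)
= pi * 118.4
= 371.9646 m^2


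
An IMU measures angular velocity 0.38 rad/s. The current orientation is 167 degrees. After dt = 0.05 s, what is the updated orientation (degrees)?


delta_theta = w * dt = 0.38 * 0.05 = 0.019 rad
= 1.0886 deg
theta_new = 167 + 1.0886 = 168.0886 deg


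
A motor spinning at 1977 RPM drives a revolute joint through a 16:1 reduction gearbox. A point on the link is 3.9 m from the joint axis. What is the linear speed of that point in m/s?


omega_motor = 1977 * 2*pi/60 = 207.031 rad/s
omega_joint = omega_motor / 16 = 12.9394 rad/s
v = omega_joint * r = 12.9394 * 3.9
= 50.4638 m/s


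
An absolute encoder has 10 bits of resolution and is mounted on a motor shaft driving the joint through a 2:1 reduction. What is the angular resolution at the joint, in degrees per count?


counts = 2^10 = 1024
effective counts at joint = 1024 * 2 = 2048
resolution = 360 / 2048
= 0.1758 deg/count


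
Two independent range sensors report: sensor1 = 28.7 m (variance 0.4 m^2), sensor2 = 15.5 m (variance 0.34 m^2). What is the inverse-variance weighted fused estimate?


w1 = (1/var1) / (1/var1 + 1/var2)
   = 2.5 / (2.5 + 2.9412) = 0.4595
w2 = 1 - w1 = 0.5405
fused = w1*s1 + w2*s2 = 13.1865 + 8.3784
= 21.5649 m


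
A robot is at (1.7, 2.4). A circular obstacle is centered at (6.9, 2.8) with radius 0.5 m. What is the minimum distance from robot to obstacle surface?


center_dist = sqrt((1.7-6.9)^2 + (2.4-2.8)^2)
= sqrt(27.04 + 0.16)
= 5.2154
min_dist = center_dist - radius = 5.2154 - 0.5 = 4.7154 m


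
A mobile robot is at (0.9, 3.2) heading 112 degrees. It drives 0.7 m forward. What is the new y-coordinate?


y_new = y0 + d*sin(theta)
= 3.2 + 0.7*sin(112)
= 3.2 + 0.649
= 3.849


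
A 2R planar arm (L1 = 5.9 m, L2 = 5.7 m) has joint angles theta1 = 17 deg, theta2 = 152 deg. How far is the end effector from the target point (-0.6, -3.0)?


End effector via forward kinematics:
x = L1*cos(t1) + L2*cos(t1+t2) = 0.0469
y = L1*sin(t1) + L2*sin(t1+t2) = 2.8126
Distance to target:
d = sqrt((-0.6 - 0.0469)^2 + (-3.0 - 2.8126)^2)
= sqrt(0.4185 + 33.7864)
= 5.8485 m


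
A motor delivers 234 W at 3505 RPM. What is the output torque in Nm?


omega = 3505 * 2*pi/60 = 367.0427 rad/s
tau = P / omega = 234 / 367.0427
= 0.6375 Nm


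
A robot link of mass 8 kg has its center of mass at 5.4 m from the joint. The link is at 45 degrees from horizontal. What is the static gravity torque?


tau = m*g*L*cos(angle)
= 8 * 9.81 * 5.4 * cos(45 deg)
= 8 * 9.81 * 5.4 * 0.7071
= 299.6662 Nm


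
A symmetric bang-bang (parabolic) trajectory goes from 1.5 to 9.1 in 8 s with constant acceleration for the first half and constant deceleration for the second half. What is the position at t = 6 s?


Symmetric rest-to-rest: each phase covers (pf-p0)/2 in time T/2. 0.5*a*(T/2)^2 = (pf-p0)/2 => a = 4*(pf-p0)/T^2
a = 4*(9.1-1.5)/8^2 = 0.475
t = 6 is in the deceleration phase (t > T/2).
p = pf - 0.5*a*(T-t)^2 = 9.1 - 0.5*0.475*2^2
= 8.15


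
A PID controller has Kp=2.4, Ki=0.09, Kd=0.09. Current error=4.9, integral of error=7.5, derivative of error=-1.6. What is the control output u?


u = Kp*e + Ki*int(e) + Kd*de/dt
= 2.4*4.9 + 0.09*7.5 + 0.09*(-1.6)
= 11.76 + 0.675 + -0.144
= 12.291


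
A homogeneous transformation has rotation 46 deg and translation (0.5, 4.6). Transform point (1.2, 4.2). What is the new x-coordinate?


x' = cos(theta)*px - sin(theta)*py + tx
= 0.6947*1.2 - 0.7193*4.2 + 0.5
= -1.6876


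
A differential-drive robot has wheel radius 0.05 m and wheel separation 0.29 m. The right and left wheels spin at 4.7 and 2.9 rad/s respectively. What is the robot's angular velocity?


vR = r*wR = 0.05*4.7 = 0.235 m/s
vL = r*wL = 0.05*2.9 = 0.145 m/s
v = (vR+vL)/2 = 0.19 m/s
omega = (vR-vL)/L = 0.3103 rad/s
angular velocity = 0.3103 rad/s


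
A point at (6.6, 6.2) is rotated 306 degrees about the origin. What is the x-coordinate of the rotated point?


x' = x*cos(theta) - y*sin(theta)
cos(306 deg) = 0.5878, sin(306 deg) = -0.809
x' = 6.6 * 0.5878 - 6.2 * -0.809
= 3.8794 - -5.0159
= 8.8953


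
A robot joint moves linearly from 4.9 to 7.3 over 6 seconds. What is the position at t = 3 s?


s = t/T = 3/6 = 0.5
p(t) = p0 + (pf-p0)*s
= 4.9 + (7.3 - 4.9) * 0.5
= 6.1


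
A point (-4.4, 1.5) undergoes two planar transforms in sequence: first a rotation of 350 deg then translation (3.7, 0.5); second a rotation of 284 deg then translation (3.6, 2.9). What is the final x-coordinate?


After transform 1:
x1 = cos(350)*-4.4 - sin(350)*1.5 + 3.7 = -0.3727
y1 = sin(350)*-4.4 + cos(350)*1.5 + 0.5 = 2.7413
After transform 2:
x2 = cos(284)*-0.3727 - sin(284)*2.7413 + 3.6
= 6.1697


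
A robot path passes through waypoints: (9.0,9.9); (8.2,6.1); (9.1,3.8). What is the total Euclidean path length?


Segment lengths:
  seg1 = sqrt((-0.8)^2 + (-3.8)^2) = 3.8833
  seg2 = sqrt((0.9)^2 + (-2.3)^2) = 2.4698
Total = 6.3531


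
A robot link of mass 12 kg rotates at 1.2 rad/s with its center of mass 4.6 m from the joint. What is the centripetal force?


F = m * omega^2 * r
= 12 * 1.2^2 * 4.6
= 12 * 1.44 * 4.6
= 79.488 N


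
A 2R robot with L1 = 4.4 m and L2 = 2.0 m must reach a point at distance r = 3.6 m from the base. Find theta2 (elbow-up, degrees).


cos(theta2) = (r^2 - L1^2 - L2^2) / (2*L1*L2)
cos(theta2) = (12.96 - 19.36 - 4.0) / 17.6
cos(theta2) = -0.590909
theta2 = 126.2215 degrees


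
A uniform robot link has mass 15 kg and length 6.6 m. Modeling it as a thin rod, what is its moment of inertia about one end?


I = (1/3) * m * L^2
= (1/3) * 15 * 6.6^2
= 0.333333 * 15 * 43.56
= 217.8 kg*m^2


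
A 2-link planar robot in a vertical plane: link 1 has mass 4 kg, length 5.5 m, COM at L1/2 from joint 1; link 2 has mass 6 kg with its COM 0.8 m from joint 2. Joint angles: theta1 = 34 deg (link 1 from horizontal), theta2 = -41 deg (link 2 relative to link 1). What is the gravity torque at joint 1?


Horizontal distance from joint 1 to link-1 COM:
  x_c1 = (L1/2)*cos(t1) = 2.75 * 0.829 = 2.2799 m
Horizontal distance from joint 1 to link-2 COM:
  x_c2 = L1*cos(t1) + Lc2*cos(t1+t2)
       = 5.5*0.829 + 0.8*0.9925 = 5.3537 m
tau1 = m1*g*x_c1 + m2*g*x_c2
     = 4*9.81*2.2799 + 6*9.81*5.3537
     = 89.4614 + 315.1213
     = 404.5828 Nm


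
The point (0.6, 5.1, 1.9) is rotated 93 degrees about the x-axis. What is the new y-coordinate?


Rotation about x-axis: y' = y*cos(theta) - z*sin(theta)
= 5.1 * -0.0523 - 1.9 * 0.9986
= -2.1643


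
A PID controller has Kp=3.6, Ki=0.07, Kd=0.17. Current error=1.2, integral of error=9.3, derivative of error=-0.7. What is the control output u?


u = Kp*e + Ki*int(e) + Kd*de/dt
= 3.6*1.2 + 0.07*9.3 + 0.17*(-0.7)
= 4.32 + 0.651 + -0.119
= 4.852


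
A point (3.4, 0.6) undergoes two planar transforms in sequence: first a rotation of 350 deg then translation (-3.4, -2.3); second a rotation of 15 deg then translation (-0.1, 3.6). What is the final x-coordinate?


After transform 1:
x1 = cos(350)*3.4 - sin(350)*0.6 + -3.4 = 0.0525
y1 = sin(350)*3.4 + cos(350)*0.6 + -2.3 = -2.2995
After transform 2:
x2 = cos(15)*0.0525 - sin(15)*-2.2995 + -0.1
= 0.5459


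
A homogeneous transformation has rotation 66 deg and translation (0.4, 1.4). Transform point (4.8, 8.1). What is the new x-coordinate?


x' = cos(theta)*px - sin(theta)*py + tx
= 0.4067*4.8 - 0.9135*8.1 + 0.4
= -5.0474


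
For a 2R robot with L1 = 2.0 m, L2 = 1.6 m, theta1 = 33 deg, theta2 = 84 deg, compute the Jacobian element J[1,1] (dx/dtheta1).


J[1,1] = -L1*sin(t1) - L2*sin(t1+t2)
= -2.0*sin(33) - 1.6*sin(117)
= -2.5149


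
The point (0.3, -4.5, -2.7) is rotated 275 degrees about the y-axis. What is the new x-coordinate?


Rotation about y-axis: x' = x*cos(theta) + z*sin(theta)
= 0.3 * 0.0872 + -2.7 * -0.9962
= 2.7159


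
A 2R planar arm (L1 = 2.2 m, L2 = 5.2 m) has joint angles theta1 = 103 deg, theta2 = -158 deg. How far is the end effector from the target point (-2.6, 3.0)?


End effector via forward kinematics:
x = L1*cos(t1) + L2*cos(t1+t2) = 2.4877
y = L1*sin(t1) + L2*sin(t1+t2) = -2.116
Distance to target:
d = sqrt((-2.6 - 2.4877)^2 + (3.0 - -2.116)^2)
= sqrt(25.8847 + 26.1732)
= 7.2151 m


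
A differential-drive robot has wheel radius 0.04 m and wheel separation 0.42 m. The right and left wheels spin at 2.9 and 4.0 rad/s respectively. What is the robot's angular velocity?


vR = r*wR = 0.04*2.9 = 0.116 m/s
vL = r*wL = 0.04*4.0 = 0.16 m/s
v = (vR+vL)/2 = 0.138 m/s
omega = (vR-vL)/L = -0.1048 rad/s
angular velocity = -0.1048 rad/s


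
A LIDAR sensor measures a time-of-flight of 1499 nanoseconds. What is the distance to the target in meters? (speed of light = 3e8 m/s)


tof = 1499 ns = 1.499e-06 s
dist = c * tof / 2
= 3e8 * 1.499e-06 / 2
= 224.85 m


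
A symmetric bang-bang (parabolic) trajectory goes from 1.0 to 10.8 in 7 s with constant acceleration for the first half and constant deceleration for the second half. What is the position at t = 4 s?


Symmetric rest-to-rest: each phase covers (pf-p0)/2 in time T/2. 0.5*a*(T/2)^2 = (pf-p0)/2 => a = 4*(pf-p0)/T^2
a = 4*(10.8-1.0)/7^2 = 0.8
t = 4 is in the deceleration phase (t > T/2).
p = pf - 0.5*a*(T-t)^2 = 10.8 - 0.5*0.8*3^2
= 7.2


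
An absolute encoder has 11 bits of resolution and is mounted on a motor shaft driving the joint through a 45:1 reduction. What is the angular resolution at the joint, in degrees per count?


counts = 2^11 = 2048
effective counts at joint = 2048 * 45 = 92160
resolution = 360 / 92160
= 0.0039 deg/count


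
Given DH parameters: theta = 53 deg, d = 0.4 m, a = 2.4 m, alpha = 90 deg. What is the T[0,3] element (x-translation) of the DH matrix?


T[0,3] = a * cos(theta)
= 2.4 * cos(53 deg)
= 2.4 * 0.6018
= 1.4444


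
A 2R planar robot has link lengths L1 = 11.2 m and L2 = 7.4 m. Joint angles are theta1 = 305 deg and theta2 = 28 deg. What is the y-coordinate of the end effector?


Convert angles to radians: theta1 = 5.3233, theta2 = 0.4887
y = L1*sin(theta1) + L2*sin(theta1+theta2)
y = -9.1745 + -3.3595
y = -12.534


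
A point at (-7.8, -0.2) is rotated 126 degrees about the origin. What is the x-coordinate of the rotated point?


x' = x*cos(theta) - y*sin(theta)
cos(126 deg) = -0.5878, sin(126 deg) = 0.809
x' = -7.8 * -0.5878 - -0.2 * 0.809
= 4.5847 - -0.1618
= 4.7465


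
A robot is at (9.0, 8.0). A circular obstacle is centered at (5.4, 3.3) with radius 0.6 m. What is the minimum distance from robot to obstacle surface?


center_dist = sqrt((9.0-5.4)^2 + (8.0-3.3)^2)
= sqrt(12.96 + 22.09)
= 5.9203
min_dist = center_dist - radius = 5.9203 - 0.6 = 5.3203 m


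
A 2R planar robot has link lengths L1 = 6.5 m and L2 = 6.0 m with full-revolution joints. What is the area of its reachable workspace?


r_max = L1 + L2 = 12.5 m
r_min = |L1 - L2| = 0.5 m
Area = pi*(r_max^2 - r_min^2)
= pi*(156.25 - 0.25)
= pi * 156.0
= 490.0885 m^2


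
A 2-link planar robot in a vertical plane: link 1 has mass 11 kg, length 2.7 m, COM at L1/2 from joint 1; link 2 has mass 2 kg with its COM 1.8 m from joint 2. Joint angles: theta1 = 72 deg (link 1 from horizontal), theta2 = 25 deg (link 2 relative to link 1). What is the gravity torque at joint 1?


Horizontal distance from joint 1 to link-1 COM:
  x_c1 = (L1/2)*cos(t1) = 1.35 * 0.309 = 0.4172 m
Horizontal distance from joint 1 to link-2 COM:
  x_c2 = L1*cos(t1) + Lc2*cos(t1+t2)
       = 2.7*0.309 + 1.8*-0.1219 = 0.615 m
tau1 = m1*g*x_c1 + m2*g*x_c2
     = 11*9.81*0.4172 + 2*9.81*0.615
     = 45.0171 + 12.0659
     = 57.0831 Nm


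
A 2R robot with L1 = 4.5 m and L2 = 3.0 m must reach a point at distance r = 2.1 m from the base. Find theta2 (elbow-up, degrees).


cos(theta2) = (r^2 - L1^2 - L2^2) / (2*L1*L2)
cos(theta2) = (4.41 - 20.25 - 9.0) / 27.0
cos(theta2) = -0.92
theta2 = 156.9261 degrees


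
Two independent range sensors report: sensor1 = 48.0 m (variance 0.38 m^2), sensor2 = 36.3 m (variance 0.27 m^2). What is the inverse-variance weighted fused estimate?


w1 = (1/var1) / (1/var1 + 1/var2)
   = 2.6316 / (2.6316 + 3.7037) = 0.4154
w2 = 1 - w1 = 0.5846
fused = w1*s1 + w2*s2 = 19.9385 + 21.2215
= 41.16 m


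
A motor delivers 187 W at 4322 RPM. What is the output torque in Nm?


omega = 4322 * 2*pi/60 = 452.5988 rad/s
tau = P / omega = 187 / 452.5988
= 0.4132 Nm


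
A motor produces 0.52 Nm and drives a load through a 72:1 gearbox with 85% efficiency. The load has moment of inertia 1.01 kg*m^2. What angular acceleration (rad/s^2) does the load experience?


tau_out = tau_motor * N * eta
= 0.52 * 72 * 0.85 = 31.824 Nm
alpha = tau_out / I = 31.824 / 1.01
= 31.5089 rad/s^2


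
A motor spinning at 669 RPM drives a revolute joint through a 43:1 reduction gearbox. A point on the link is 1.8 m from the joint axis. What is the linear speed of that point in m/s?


omega_motor = 669 * 2*pi/60 = 70.0575 rad/s
omega_joint = omega_motor / 43 = 1.6292 rad/s
v = omega_joint * r = 1.6292 * 1.8
= 2.9326 m/s


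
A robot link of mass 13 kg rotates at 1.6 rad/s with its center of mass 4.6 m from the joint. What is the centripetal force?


F = m * omega^2 * r
= 13 * 1.6^2 * 4.6
= 13 * 2.56 * 4.6
= 153.088 N


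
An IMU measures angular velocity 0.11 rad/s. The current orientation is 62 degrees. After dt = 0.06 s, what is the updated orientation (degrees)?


delta_theta = w * dt = 0.11 * 0.06 = 0.0066 rad
= 0.3782 deg
theta_new = 62 + 0.3782 = 62.3782 deg


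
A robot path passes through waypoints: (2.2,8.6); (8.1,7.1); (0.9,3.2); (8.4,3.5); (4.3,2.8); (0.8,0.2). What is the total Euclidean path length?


Segment lengths:
  seg1 = sqrt((5.9)^2 + (-1.5)^2) = 6.0877
  seg2 = sqrt((-7.2)^2 + (-3.9)^2) = 8.1884
  seg3 = sqrt((7.5)^2 + (0.3)^2) = 7.506
  seg4 = sqrt((-4.1)^2 + (-0.7)^2) = 4.1593
  seg5 = sqrt((-3.5)^2 + (-2.6)^2) = 4.36
Total = 30.3015


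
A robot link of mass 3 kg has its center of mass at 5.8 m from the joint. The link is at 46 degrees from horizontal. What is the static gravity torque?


tau = m*g*L*cos(angle)
= 3 * 9.81 * 5.8 * cos(46 deg)
= 3 * 9.81 * 5.8 * 0.6947
= 118.574 Nm


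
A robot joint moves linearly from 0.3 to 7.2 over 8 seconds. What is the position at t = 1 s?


s = t/T = 1/8 = 0.125
p(t) = p0 + (pf-p0)*s
= 0.3 + (7.2 - 0.3) * 0.125
= 1.1625


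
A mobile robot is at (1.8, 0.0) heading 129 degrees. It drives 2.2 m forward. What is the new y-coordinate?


y_new = y0 + d*sin(theta)
= 0.0 + 2.2*sin(129)
= 0.0 + 1.7097
= 1.7097


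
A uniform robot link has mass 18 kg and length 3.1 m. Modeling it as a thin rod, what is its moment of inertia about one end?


I = (1/3) * m * L^2
= (1/3) * 18 * 3.1^2
= 0.333333 * 18 * 9.61
= 57.66 kg*m^2


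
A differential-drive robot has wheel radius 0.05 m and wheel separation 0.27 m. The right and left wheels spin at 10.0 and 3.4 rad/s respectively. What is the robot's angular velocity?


vR = r*wR = 0.05*10.0 = 0.5 m/s
vL = r*wL = 0.05*3.4 = 0.17 m/s
v = (vR+vL)/2 = 0.335 m/s
omega = (vR-vL)/L = 1.2222 rad/s
angular velocity = 1.2222 rad/s


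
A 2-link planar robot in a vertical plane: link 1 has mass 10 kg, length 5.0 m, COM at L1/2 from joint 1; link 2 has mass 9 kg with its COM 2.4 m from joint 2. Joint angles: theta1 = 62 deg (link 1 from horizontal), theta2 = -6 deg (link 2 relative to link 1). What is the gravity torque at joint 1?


Horizontal distance from joint 1 to link-1 COM:
  x_c1 = (L1/2)*cos(t1) = 2.5 * 0.4695 = 1.1737 m
Horizontal distance from joint 1 to link-2 COM:
  x_c2 = L1*cos(t1) + Lc2*cos(t1+t2)
       = 5.0*0.4695 + 2.4*0.5592 = 3.6894 m
tau1 = m1*g*x_c1 + m2*g*x_c2
     = 10*9.81*1.1737 + 9*9.81*3.6894
     = 115.1379 + 325.739
     = 440.8769 Nm


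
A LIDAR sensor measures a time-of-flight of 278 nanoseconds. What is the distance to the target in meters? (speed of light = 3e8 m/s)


tof = 278 ns = 2.78e-07 s
dist = c * tof / 2
= 3e8 * 2.78e-07 / 2
= 41.7 m


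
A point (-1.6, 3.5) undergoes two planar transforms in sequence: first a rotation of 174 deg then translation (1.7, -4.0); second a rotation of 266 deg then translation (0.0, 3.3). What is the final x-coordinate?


After transform 1:
x1 = cos(174)*-1.6 - sin(174)*3.5 + 1.7 = 2.9254
y1 = sin(174)*-1.6 + cos(174)*3.5 + -4.0 = -7.6481
After transform 2:
x2 = cos(266)*2.9254 - sin(266)*-7.6481 + 0.0
= -7.8335


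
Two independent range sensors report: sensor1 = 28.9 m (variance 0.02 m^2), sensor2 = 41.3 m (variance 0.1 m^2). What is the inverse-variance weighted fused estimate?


w1 = (1/var1) / (1/var1 + 1/var2)
   = 50.0 / (50.0 + 10.0) = 0.8333
w2 = 1 - w1 = 0.1667
fused = w1*s1 + w2*s2 = 24.0833 + 6.8833
= 30.9667 m


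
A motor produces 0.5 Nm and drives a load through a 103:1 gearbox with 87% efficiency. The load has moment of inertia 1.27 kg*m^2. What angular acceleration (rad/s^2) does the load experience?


tau_out = tau_motor * N * eta
= 0.5 * 103 * 0.87 = 44.805 Nm
alpha = tau_out / I = 44.805 / 1.27
= 35.2795 rad/s^2


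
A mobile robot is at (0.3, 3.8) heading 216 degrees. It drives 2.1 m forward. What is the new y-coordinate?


y_new = y0 + d*sin(theta)
= 3.8 + 2.1*sin(216)
= 3.8 + -1.2343
= 2.5657


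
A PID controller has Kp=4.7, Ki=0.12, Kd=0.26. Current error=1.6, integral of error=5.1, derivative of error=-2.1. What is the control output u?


u = Kp*e + Ki*int(e) + Kd*de/dt
= 4.7*1.6 + 0.12*5.1 + 0.26*(-2.1)
= 7.52 + 0.612 + -0.546
= 7.586


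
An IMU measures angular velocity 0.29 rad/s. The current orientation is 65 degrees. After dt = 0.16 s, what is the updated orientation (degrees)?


delta_theta = w * dt = 0.29 * 0.16 = 0.0464 rad
= 2.6585 deg
theta_new = 65 + 2.6585 = 67.6585 deg


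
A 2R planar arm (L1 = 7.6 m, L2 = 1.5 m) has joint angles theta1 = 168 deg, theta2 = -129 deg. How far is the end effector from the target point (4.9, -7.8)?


End effector via forward kinematics:
x = L1*cos(t1) + L2*cos(t1+t2) = -6.2682
y = L1*sin(t1) + L2*sin(t1+t2) = 2.5241
Distance to target:
d = sqrt((4.9 - -6.2682)^2 + (-7.8 - 2.5241)^2)
= sqrt(124.7288 + 106.5872)
= 15.2091 m


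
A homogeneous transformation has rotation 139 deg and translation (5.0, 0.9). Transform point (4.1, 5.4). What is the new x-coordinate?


x' = cos(theta)*px - sin(theta)*py + tx
= -0.7547*4.1 - 0.6561*5.4 + 5.0
= -1.637


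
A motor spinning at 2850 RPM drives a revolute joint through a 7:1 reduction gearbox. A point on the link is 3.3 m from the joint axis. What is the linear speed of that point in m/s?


omega_motor = 2850 * 2*pi/60 = 298.4513 rad/s
omega_joint = omega_motor / 7 = 42.6359 rad/s
v = omega_joint * r = 42.6359 * 3.3
= 140.6985 m/s


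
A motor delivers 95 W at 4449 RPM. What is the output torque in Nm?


omega = 4449 * 2*pi/60 = 465.8982 rad/s
tau = P / omega = 95 / 465.8982
= 0.2039 Nm


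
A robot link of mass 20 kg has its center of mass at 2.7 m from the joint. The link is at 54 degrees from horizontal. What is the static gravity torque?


tau = m*g*L*cos(angle)
= 20 * 9.81 * 2.7 * cos(54 deg)
= 20 * 9.81 * 2.7 * 0.5878
= 311.3734 Nm


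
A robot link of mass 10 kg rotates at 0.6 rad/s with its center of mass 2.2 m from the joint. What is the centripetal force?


F = m * omega^2 * r
= 10 * 0.6^2 * 2.2
= 10 * 0.36 * 2.2
= 7.92 N


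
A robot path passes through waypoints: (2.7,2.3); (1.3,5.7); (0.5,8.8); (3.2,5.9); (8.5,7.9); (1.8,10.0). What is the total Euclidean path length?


Segment lengths:
  seg1 = sqrt((-1.4)^2 + (3.4)^2) = 3.677
  seg2 = sqrt((-0.8)^2 + (3.1)^2) = 3.2016
  seg3 = sqrt((2.7)^2 + (-2.9)^2) = 3.9623
  seg4 = sqrt((5.3)^2 + (2.0)^2) = 5.6648
  seg5 = sqrt((-6.7)^2 + (2.1)^2) = 7.0214
Total = 23.527


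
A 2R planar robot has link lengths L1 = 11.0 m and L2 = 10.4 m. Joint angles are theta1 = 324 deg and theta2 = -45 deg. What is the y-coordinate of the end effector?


Convert angles to radians: theta1 = 5.6549, theta2 = -0.7854
y = L1*sin(theta1) + L2*sin(theta1+theta2)
y = -6.4656 + -10.272
y = -16.7376


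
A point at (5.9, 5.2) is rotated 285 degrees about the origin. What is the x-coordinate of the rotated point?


x' = x*cos(theta) - y*sin(theta)
cos(285 deg) = 0.2588, sin(285 deg) = -0.9659
x' = 5.9 * 0.2588 - 5.2 * -0.9659
= 1.527 - -5.0228
= 6.5498


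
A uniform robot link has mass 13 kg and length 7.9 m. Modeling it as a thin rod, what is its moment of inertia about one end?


I = (1/3) * m * L^2
= (1/3) * 13 * 7.9^2
= 0.333333 * 13 * 62.41
= 270.4433 kg*m^2


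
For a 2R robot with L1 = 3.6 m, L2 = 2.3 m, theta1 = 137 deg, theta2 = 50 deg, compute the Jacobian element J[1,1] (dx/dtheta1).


J[1,1] = -L1*sin(t1) - L2*sin(t1+t2)
= -3.6*sin(137) - 2.3*sin(187)
= -2.1749


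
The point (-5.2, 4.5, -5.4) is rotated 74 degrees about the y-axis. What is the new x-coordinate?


Rotation about y-axis: x' = x*cos(theta) + z*sin(theta)
= -5.2 * 0.2756 + -5.4 * 0.9613
= -6.6241


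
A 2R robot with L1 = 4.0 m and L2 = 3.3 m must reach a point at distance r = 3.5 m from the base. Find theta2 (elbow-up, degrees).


cos(theta2) = (r^2 - L1^2 - L2^2) / (2*L1*L2)
cos(theta2) = (12.25 - 16.0 - 10.89) / 26.4
cos(theta2) = -0.554545
theta2 = 123.6794 degrees


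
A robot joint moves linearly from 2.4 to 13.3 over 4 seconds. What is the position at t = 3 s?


s = t/T = 3/4 = 0.75
p(t) = p0 + (pf-p0)*s
= 2.4 + (13.3 - 2.4) * 0.75
= 10.575


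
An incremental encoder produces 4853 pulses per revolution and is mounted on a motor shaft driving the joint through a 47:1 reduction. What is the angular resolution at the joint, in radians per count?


counts per rev = 4853
effective counts at joint = 4853 * 47 = 228091
resolution = 2*pi / 228091
= 2.7547e-05 rad/count


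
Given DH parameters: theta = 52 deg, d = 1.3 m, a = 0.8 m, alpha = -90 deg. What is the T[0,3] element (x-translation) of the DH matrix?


T[0,3] = a * cos(theta)
= 0.8 * cos(52 deg)
= 0.8 * 0.6157
= 0.4925


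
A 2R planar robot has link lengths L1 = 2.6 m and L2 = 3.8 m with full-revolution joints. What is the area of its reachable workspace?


r_max = L1 + L2 = 6.4 m
r_min = |L1 - L2| = 1.2 m
Area = pi*(r_max^2 - r_min^2)
= pi*(40.96 - 1.44)
= pi * 39.52
= 124.1557 m^2


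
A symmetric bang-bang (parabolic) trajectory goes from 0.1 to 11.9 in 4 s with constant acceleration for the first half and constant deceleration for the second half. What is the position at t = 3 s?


Symmetric rest-to-rest: each phase covers (pf-p0)/2 in time T/2. 0.5*a*(T/2)^2 = (pf-p0)/2 => a = 4*(pf-p0)/T^2
a = 4*(11.9-0.1)/4^2 = 2.95
t = 3 is in the deceleration phase (t > T/2).
p = pf - 0.5*a*(T-t)^2 = 11.9 - 0.5*2.95*1^2
= 10.425


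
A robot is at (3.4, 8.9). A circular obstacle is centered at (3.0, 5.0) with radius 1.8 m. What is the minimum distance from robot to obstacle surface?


center_dist = sqrt((3.4-3.0)^2 + (8.9-5.0)^2)
= sqrt(0.16 + 15.21)
= 3.9205
min_dist = center_dist - radius = 3.9205 - 1.8 = 2.1205 m


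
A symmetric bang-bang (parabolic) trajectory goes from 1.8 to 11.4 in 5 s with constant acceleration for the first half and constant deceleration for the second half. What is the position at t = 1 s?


Symmetric rest-to-rest: each phase covers (pf-p0)/2 in time T/2. 0.5*a*(T/2)^2 = (pf-p0)/2 => a = 4*(pf-p0)/T^2
a = 4*(11.4-1.8)/5^2 = 1.536
t = 1 is in the acceleration phase (t <= T/2).
p = p0 + 0.5*a*t^2 = 1.8 + 0.5*1.536*1^2
= 2.568


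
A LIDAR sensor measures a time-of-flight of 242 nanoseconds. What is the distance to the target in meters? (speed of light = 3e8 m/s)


tof = 242 ns = 2.42e-07 s
dist = c * tof / 2
= 3e8 * 2.42e-07 / 2
= 36.3 m


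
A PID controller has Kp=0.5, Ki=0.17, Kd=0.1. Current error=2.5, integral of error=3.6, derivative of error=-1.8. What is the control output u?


u = Kp*e + Ki*int(e) + Kd*de/dt
= 0.5*2.5 + 0.17*3.6 + 0.1*(-1.8)
= 1.25 + 0.612 + -0.18
= 1.682


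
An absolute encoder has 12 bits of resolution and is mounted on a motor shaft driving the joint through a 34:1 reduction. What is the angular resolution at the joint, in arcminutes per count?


counts = 2^12 = 4096
effective counts at joint = 4096 * 34 = 139264
resolution = 360*60 / 139264
= 0.1551 arcmin/count


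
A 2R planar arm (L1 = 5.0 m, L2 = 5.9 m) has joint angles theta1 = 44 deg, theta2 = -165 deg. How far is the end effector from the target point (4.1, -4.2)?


End effector via forward kinematics:
x = L1*cos(t1) + L2*cos(t1+t2) = 0.558
y = L1*sin(t1) + L2*sin(t1+t2) = -1.584
Distance to target:
d = sqrt((4.1 - 0.558)^2 + (-4.2 - -1.584)^2)
= sqrt(12.5459 + 6.8435)
= 4.4033 m


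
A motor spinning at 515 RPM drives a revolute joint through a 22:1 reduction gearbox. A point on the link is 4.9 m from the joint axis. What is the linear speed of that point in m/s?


omega_motor = 515 * 2*pi/60 = 53.9307 rad/s
omega_joint = omega_motor / 22 = 2.4514 rad/s
v = omega_joint * r = 2.4514 * 4.9
= 12.0118 m/s


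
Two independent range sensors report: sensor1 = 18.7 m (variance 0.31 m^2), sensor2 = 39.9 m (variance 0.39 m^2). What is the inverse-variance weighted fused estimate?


w1 = (1/var1) / (1/var1 + 1/var2)
   = 3.2258 / (3.2258 + 2.5641) = 0.5571
w2 = 1 - w1 = 0.4429
fused = w1*s1 + w2*s2 = 10.4186 + 17.67
= 28.0886 m


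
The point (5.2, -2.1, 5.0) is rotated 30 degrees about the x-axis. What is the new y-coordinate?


Rotation about x-axis: y' = y*cos(theta) - z*sin(theta)
= -2.1 * 0.866 - 5.0 * 0.5
= -4.3187


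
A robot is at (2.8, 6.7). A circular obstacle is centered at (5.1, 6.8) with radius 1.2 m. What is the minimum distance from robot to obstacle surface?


center_dist = sqrt((2.8-5.1)^2 + (6.7-6.8)^2)
= sqrt(5.29 + 0.01)
= 2.3022
min_dist = center_dist - radius = 2.3022 - 1.2 = 1.1022 m


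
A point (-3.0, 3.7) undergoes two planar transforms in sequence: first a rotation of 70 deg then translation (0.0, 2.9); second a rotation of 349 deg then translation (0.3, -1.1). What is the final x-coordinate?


After transform 1:
x1 = cos(70)*-3.0 - sin(70)*3.7 + 0.0 = -4.5029
y1 = sin(70)*-3.0 + cos(70)*3.7 + 2.9 = 1.3464
After transform 2:
x2 = cos(349)*-4.5029 - sin(349)*1.3464 + 0.3
= -3.8633


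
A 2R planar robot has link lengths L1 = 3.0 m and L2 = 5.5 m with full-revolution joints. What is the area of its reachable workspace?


r_max = L1 + L2 = 8.5 m
r_min = |L1 - L2| = 2.5 m
Area = pi*(r_max^2 - r_min^2)
= pi*(72.25 - 6.25)
= pi * 66.0
= 207.3451 m^2


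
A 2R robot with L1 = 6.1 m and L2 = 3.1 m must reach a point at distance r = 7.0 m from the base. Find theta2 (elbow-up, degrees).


cos(theta2) = (r^2 - L1^2 - L2^2) / (2*L1*L2)
cos(theta2) = (49.0 - 37.21 - 9.61) / 37.82
cos(theta2) = 0.057641
theta2 = 86.6956 degrees


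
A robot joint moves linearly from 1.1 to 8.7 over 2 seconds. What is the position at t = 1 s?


s = t/T = 1/2 = 0.5
p(t) = p0 + (pf-p0)*s
= 1.1 + (8.7 - 1.1) * 0.5
= 4.9


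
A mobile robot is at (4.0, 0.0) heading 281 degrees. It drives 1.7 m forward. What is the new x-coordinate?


x_new = x0 + d*cos(theta)
= 4.0 + 1.7*cos(281)
= 4.0 + 0.3244
= 4.3244


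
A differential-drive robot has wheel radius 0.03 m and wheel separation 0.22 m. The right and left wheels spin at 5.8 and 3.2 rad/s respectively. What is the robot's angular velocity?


vR = r*wR = 0.03*5.8 = 0.174 m/s
vL = r*wL = 0.03*3.2 = 0.096 m/s
v = (vR+vL)/2 = 0.135 m/s
omega = (vR-vL)/L = 0.3545 rad/s
angular velocity = 0.3545 rad/s


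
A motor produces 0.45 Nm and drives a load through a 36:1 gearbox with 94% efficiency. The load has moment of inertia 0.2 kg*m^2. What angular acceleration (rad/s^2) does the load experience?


tau_out = tau_motor * N * eta
= 0.45 * 36 * 0.94 = 15.228 Nm
alpha = tau_out / I = 15.228 / 0.2
= 76.14 rad/s^2


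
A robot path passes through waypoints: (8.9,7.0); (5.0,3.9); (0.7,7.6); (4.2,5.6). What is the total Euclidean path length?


Segment lengths:
  seg1 = sqrt((-3.9)^2 + (-3.1)^2) = 4.982
  seg2 = sqrt((-4.3)^2 + (3.7)^2) = 5.6727
  seg3 = sqrt((3.5)^2 + (-2.0)^2) = 4.0311
Total = 14.6858


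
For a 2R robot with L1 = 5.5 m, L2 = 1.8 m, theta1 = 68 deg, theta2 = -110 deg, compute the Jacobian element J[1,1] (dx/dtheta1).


J[1,1] = -L1*sin(t1) - L2*sin(t1+t2)
= -5.5*sin(68) - 1.8*sin(-42)
= -3.8951


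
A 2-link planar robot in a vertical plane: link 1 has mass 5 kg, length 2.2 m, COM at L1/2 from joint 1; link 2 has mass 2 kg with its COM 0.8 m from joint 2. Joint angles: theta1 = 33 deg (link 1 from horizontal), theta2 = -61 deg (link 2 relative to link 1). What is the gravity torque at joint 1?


Horizontal distance from joint 1 to link-1 COM:
  x_c1 = (L1/2)*cos(t1) = 1.1 * 0.8387 = 0.9225 m
Horizontal distance from joint 1 to link-2 COM:
  x_c2 = L1*cos(t1) + Lc2*cos(t1+t2)
       = 2.2*0.8387 + 0.8*0.8829 = 2.5514 m
tau1 = m1*g*x_c1 + m2*g*x_c2
     = 5*9.81*0.9225 + 2*9.81*2.5514
     = 45.2505 + 50.0591
     = 95.3096 Nm


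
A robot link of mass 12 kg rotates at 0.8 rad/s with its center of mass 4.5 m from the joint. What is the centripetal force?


F = m * omega^2 * r
= 12 * 0.8^2 * 4.5
= 12 * 0.64 * 4.5
= 34.56 N


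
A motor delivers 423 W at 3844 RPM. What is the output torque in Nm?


omega = 3844 * 2*pi/60 = 402.5427 rad/s
tau = P / omega = 423 / 402.5427
= 1.0508 Nm


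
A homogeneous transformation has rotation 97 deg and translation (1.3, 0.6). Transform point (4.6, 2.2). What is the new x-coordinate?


x' = cos(theta)*px - sin(theta)*py + tx
= -0.1219*4.6 - 0.9925*2.2 + 1.3
= -1.4442


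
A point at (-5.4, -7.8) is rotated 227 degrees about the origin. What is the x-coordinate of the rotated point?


x' = x*cos(theta) - y*sin(theta)
cos(227 deg) = -0.682, sin(227 deg) = -0.7314
x' = -5.4 * -0.682 - -7.8 * -0.7314
= 3.6828 - 5.7046
= -2.0218


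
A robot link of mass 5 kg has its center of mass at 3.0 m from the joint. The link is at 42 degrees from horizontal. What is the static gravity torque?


tau = m*g*L*cos(angle)
= 5 * 9.81 * 3.0 * cos(42 deg)
= 5 * 9.81 * 3.0 * 0.7431
= 109.3538 Nm


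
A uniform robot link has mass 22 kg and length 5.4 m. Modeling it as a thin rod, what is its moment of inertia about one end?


I = (1/3) * m * L^2
= (1/3) * 22 * 5.4^2
= 0.333333 * 22 * 29.16
= 213.84 kg*m^2


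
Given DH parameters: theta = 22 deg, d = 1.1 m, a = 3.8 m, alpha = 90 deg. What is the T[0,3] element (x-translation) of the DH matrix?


T[0,3] = a * cos(theta)
= 3.8 * cos(22 deg)
= 3.8 * 0.9272
= 3.5233


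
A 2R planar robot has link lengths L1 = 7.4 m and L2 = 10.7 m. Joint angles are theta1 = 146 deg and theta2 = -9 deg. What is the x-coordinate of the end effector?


Convert angles to radians: theta1 = 2.5482, theta2 = -0.1571
x = L1*cos(theta1) + L2*cos(theta1+theta2)
x = -6.1349 + -7.8255
x = -13.9604


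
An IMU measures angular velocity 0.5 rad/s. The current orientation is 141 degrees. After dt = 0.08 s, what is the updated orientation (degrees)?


delta_theta = w * dt = 0.5 * 0.08 = 0.04 rad
= 2.2918 deg
theta_new = 141 + 2.2918 = 143.2918 deg


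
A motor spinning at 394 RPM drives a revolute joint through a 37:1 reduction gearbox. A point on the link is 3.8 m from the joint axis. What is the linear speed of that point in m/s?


omega_motor = 394 * 2*pi/60 = 41.2596 rad/s
omega_joint = omega_motor / 37 = 1.1151 rad/s
v = omega_joint * r = 1.1151 * 3.8
= 4.2375 m/s


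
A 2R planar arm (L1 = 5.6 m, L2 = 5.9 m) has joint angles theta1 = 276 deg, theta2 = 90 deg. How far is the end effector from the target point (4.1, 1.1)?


End effector via forward kinematics:
x = L1*cos(t1) + L2*cos(t1+t2) = 6.453
y = L1*sin(t1) + L2*sin(t1+t2) = -4.9526
Distance to target:
d = sqrt((4.1 - 6.453)^2 + (1.1 - -4.9526)^2)
= sqrt(5.5368 + 36.634)
= 6.4939 m


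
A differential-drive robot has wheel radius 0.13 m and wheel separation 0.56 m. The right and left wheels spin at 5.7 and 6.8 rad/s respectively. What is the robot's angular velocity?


vR = r*wR = 0.13*5.7 = 0.741 m/s
vL = r*wL = 0.13*6.8 = 0.884 m/s
v = (vR+vL)/2 = 0.8125 m/s
omega = (vR-vL)/L = -0.2554 rad/s
angular velocity = -0.2554 rad/s


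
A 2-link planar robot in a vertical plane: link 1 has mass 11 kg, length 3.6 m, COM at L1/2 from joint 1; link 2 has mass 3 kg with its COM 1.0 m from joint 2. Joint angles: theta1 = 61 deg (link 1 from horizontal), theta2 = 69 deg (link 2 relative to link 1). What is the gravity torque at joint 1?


Horizontal distance from joint 1 to link-1 COM:
  x_c1 = (L1/2)*cos(t1) = 1.8 * 0.4848 = 0.8727 m
Horizontal distance from joint 1 to link-2 COM:
  x_c2 = L1*cos(t1) + Lc2*cos(t1+t2)
       = 3.6*0.4848 + 1.0*-0.6428 = 1.1025 m
tau1 = m1*g*x_c1 + m2*g*x_c2
     = 11*9.81*0.8727 + 3*9.81*1.1025
     = 94.1685 + 32.4474
     = 126.6158 Nm


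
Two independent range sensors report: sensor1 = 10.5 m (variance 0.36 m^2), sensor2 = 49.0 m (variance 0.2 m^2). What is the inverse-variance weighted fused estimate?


w1 = (1/var1) / (1/var1 + 1/var2)
   = 2.7778 / (2.7778 + 5.0) = 0.3571
w2 = 1 - w1 = 0.6429
fused = w1*s1 + w2*s2 = 3.75 + 31.5
= 35.25 m


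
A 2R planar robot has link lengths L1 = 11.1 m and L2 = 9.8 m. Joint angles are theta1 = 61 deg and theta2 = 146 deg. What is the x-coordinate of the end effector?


Convert angles to radians: theta1 = 1.0647, theta2 = 2.5482
x = L1*cos(theta1) + L2*cos(theta1+theta2)
x = 5.3814 + -8.7319
x = -3.3505


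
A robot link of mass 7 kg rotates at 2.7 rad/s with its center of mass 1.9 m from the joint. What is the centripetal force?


F = m * omega^2 * r
= 7 * 2.7^2 * 1.9
= 7 * 7.29 * 1.9
= 96.957 N


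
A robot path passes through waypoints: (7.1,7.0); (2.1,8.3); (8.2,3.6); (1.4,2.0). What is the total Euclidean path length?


Segment lengths:
  seg1 = sqrt((-5.0)^2 + (1.3)^2) = 5.1662
  seg2 = sqrt((6.1)^2 + (-4.7)^2) = 7.7006
  seg3 = sqrt((-6.8)^2 + (-1.6)^2) = 6.9857
Total = 19.8526


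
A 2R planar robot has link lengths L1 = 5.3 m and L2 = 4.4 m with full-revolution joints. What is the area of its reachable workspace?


r_max = L1 + L2 = 9.7 m
r_min = |L1 - L2| = 0.9 m
Area = pi*(r_max^2 - r_min^2)
= pi*(94.09 - 0.81)
= pi * 93.28
= 293.0478 m^2


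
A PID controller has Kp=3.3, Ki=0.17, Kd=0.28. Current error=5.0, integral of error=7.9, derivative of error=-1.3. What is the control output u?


u = Kp*e + Ki*int(e) + Kd*de/dt
= 3.3*5.0 + 0.17*7.9 + 0.28*(-1.3)
= 16.5 + 1.343 + -0.364
= 17.479
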